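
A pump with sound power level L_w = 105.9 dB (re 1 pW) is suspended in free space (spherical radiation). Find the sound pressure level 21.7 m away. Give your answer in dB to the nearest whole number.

L_p = L_w − 10·log₁₀(4π·r²) with r = 21.7 m.
4π·r² = 5917 m², 10·log₁₀ of that is 37.721 dB.
L_p = 105.9 − 37.721 = 68.18 dB.

68 dB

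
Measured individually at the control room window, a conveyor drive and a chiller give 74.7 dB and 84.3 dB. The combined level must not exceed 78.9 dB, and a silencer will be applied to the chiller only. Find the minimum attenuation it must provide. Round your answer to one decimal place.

The untreated sources together contribute 10^(74.7/10) = 2.951e+07, i.e. 74.70 dB.
The limit corresponds to 10^(78.9/10) = 7.762e+07; subtracting the fixed part leaves 4.811e+07 for the chiller, i.e. 76.82 dB.
Required insertion loss = 84.3 − 76.82 = 7.48 dB.

7.5 dB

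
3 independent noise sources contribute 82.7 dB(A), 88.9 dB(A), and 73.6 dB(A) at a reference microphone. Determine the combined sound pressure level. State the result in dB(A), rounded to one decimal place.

Incoherent sources combine by intensity addition: L_total = 10·log₁₀(Σ 10^(L_i/10)).
Σ 10^(L/10) = 10^(82.7/10) + 10^(88.9/10) + 10^(73.6/10) = 9.854e+08.
L_total = 10·log₁₀(9.854e+08) = 89.94 dB(A).

89.9 dB(A)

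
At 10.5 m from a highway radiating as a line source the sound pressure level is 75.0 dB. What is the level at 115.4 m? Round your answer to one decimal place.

Line-source attenuation: ΔL = 10·log₁₀(r₂/r₁) = 10·log₁₀(115.4/10.5) = 10.410 dB.
L₂ = 75.0 − 10·log₁₀(115.4/10.5) = 75.0 − 10.410 = 64.59 dB.

64.6 dB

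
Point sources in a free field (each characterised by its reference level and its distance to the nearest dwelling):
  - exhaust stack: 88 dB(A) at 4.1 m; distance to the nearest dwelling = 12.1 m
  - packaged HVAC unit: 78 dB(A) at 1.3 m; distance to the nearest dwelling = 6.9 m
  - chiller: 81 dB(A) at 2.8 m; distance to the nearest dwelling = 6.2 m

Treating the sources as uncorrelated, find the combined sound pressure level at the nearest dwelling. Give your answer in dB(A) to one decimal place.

80.0 dB(A)

Apply inverse-square spreading to bring every level to the receiver, then sum 10^(L/10).
exhaust stack: 88 − 20·log₁₀(12.1/4.1) = 88 − 9.40 = 78.60 dB(A).
packaged HVAC unit: 78 − 20·log₁₀(6.9/1.3) = 78 − 14.50 = 63.50 dB(A).
chiller: 81 − 20·log₁₀(6.2/2.8) = 81 − 6.90 = 74.10 dB(A).
Σ 10^(L/10) = 1.004e+08 → L_total = 10·log₁₀(1.004e+08) = 80.02 dB(A).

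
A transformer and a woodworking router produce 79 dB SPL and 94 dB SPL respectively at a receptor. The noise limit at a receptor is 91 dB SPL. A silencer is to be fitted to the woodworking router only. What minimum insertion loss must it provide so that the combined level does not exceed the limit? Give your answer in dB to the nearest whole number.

3 dB

Fixed contribution from the other source: Σ 10^(L/10) = 10^(79/10) = 7.943e+07 (79.00 dB SPL).
The limit corresponds to 10^(91/10) = 1.259e+09; subtracting the fixed part leaves 1.179e+09 for the woodworking router, i.e. 90.72 dB SPL.
So the woodworking router must be reduced from 94 to 90.72 dB SPL: IL = 3.28 dB.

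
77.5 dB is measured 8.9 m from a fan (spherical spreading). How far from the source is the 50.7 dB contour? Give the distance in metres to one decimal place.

194.7 m

For a point source L₁ − L₂ = 20·log₁₀(r₂/r₁), so r₂ = r₁·10^((L₁−L₂)/20).
r₂ = 8.9·10^((77.5−50.7)/20) = 8.9·10^(26.8/20) = 194.71 m.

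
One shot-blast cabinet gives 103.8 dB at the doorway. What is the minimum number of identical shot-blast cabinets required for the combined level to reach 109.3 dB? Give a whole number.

4

N identical sources give L₁ + 10·log₁₀ N, so require 10·log₁₀ N ≥ 109.3 − 103.8 = 5.5 dB.
N ≥ 10^(5.5/10) = 3.548, so N = 4.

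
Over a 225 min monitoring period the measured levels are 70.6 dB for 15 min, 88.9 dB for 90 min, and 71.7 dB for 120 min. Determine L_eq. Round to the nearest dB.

L_eq = 10·log₁₀[(1/T)·Σ tᵢ·10^(Lᵢ/10)] with T = 225 min.
Σ tᵢ·10^(Lᵢ/10) = 15·10^(70.6/10) + 90·10^(88.9/10) + 120·10^(71.7/10) = 7.181e+10.
L_eq = 10·log₁₀(7.181e+10/225) = 85.04 dB.

85 dB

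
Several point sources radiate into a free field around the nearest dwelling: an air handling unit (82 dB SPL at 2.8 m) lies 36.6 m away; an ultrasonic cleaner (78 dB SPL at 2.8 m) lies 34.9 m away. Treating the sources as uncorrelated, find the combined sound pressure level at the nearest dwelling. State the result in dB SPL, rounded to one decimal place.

61.3 dB SPL

Propagate each source to the receiver with L = L_ref − 20·log₁₀(r/r_ref), then add intensities.
air handling unit: 82 − 20·log₁₀(36.6/2.8) = 82 − 22.33 = 59.67 dB SPL.
ultrasonic cleaner: 78 − 20·log₁₀(34.9/2.8) = 78 − 21.91 = 56.09 dB SPL.
Σ 10^(L/10) = 1.334e+06 → L_total = 10·log₁₀(1.334e+06) = 61.25 dB SPL.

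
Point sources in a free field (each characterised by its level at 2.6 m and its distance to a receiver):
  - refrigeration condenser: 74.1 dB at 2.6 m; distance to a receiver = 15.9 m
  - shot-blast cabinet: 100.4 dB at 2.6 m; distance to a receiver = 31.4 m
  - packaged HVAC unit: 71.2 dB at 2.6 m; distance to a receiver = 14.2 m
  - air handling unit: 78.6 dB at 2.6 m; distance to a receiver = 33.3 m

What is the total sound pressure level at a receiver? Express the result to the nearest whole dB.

79 dB

First find each source's level at the receiver (point-source: −20·log₁₀(r/r_ref)), then combine on an intensity basis.
refrigeration condenser: 74.1 − 20·log₁₀(15.9/2.6) = 74.1 − 15.73 = 58.37 dB.
shot-blast cabinet: 100.4 − 20·log₁₀(31.4/2.6) = 100.4 − 21.64 = 78.76 dB.
packaged HVAC unit: 71.2 − 20·log₁₀(14.2/2.6) = 71.2 − 14.75 = 56.45 dB.
air handling unit: 78.6 − 20·log₁₀(33.3/2.6) = 78.6 − 22.15 = 56.45 dB.
Σ 10^(L/10) = 7.675e+07 → L_total = 10·log₁₀(7.675e+07) = 78.85 dB.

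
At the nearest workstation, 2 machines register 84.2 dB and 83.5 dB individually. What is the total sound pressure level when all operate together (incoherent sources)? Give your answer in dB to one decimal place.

86.9 dB

For uncorrelated sources the intensities add, so convert each level to linear form, sum, and take 10·log₁₀ of the total.
Σ 10^(L/10) = 10^(84.2/10) + 10^(83.5/10) = 4.869e+08.
L_total = 10·log₁₀(4.869e+08) = 86.87 dB.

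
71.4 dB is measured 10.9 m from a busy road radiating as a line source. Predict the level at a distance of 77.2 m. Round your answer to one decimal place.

62.9 dB

Line-source attenuation: ΔL = 10·log₁₀(r₂/r₁) = 10·log₁₀(77.2/10.9) = 8.502 dB.
L₂ = 71.4 − 10·log₁₀(77.2/10.9) = 71.4 − 8.502 = 62.90 dB.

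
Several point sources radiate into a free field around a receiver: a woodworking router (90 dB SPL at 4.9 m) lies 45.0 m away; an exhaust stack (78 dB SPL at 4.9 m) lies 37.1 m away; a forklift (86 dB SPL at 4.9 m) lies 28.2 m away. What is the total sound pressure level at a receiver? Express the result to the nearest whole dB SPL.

Apply inverse-square spreading to bring every level to the receiver, then sum 10^(L/10).
woodworking router: 90 − 20·log₁₀(45.0/4.9) = 90 − 19.26 = 70.74 dB SPL.
exhaust stack: 78 − 20·log₁₀(37.1/4.9) = 78 − 17.58 = 60.42 dB SPL.
forklift: 86 − 20·log₁₀(28.2/4.9) = 86 − 15.20 = 70.80 dB SPL.
Σ 10^(L/10) = 2.498e+07 → L_total = 10·log₁₀(2.498e+07) = 73.98 dB SPL.

74 dB SPL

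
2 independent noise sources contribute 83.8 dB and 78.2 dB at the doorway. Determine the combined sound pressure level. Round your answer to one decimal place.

For uncorrelated sources the intensities add, so convert each level to linear form, sum, and take 10·log₁₀ of the total.
Σ 10^(L/10) = 10^(83.8/10) + 10^(78.2/10) = 3.060e+08.
L_total = 10·log₁₀(3.060e+08) = 84.86 dB.

84.9 dB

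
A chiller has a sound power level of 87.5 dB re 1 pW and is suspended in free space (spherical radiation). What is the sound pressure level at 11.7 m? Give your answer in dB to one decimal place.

55.1 dB

L_p = L_w − 10·log₁₀(4π·r²) with r = 11.7 m.
4π·r² = 1720 m², 10·log₁₀ of that is 32.356 dB.
L_p = 87.5 − 32.356 = 55.14 dB.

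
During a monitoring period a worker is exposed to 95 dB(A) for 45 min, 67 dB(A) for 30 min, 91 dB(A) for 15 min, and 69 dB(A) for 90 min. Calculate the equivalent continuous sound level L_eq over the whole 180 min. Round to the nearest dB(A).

90 dB(A)

Weight each interval's intensity by its duration and average over T = 180 min:
Σ tᵢ·10^(Lᵢ/10) = 45·10^(95/10) + 30·10^(67/10) + 15·10^(91/10) + 90·10^(69/10) = 1.621e+11.
L_eq = 10·log₁₀(1.621e+11/180) = 89.54 dB(A).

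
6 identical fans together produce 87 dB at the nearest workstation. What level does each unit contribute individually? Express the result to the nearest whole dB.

Dividing the total intensity by 6 lowers the level by 10·log₁₀ 6 = 7.782 dB: L₁ = 87 − 7.782.

79 dB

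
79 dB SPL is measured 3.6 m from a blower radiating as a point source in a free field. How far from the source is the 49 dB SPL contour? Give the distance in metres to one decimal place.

113.8 m

Point-source spreading drops the level by 20·log₁₀(r₂/r₁); inverting, r₂/r₁ = 10^(ΔL/20).
r₂ = 3.6·10^((79−49)/20) = 3.6·10^(30.0/20) = 113.84 m.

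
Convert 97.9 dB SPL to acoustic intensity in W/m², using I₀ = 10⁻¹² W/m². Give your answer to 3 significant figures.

0.00617 W/m²

I = I₀·10^(L/10) = 10⁻¹² × 10^(97.9/10) = 10^(-2.210).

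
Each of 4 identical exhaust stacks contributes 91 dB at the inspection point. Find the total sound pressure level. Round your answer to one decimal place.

97.0 dB

With 4 equal, uncorrelated contributions the intensity is 4× that of one unit, giving a rise of 10·log₁₀ 4.
L_total = 91 + 10·log₁₀(4) = 91 + 6.021 = 97.02 dB.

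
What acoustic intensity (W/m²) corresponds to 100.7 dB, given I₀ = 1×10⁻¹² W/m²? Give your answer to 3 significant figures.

0.0117 W/m²

L = 10·log₁₀(I/I₀) ⇒ I = I₀·10^(L/10) = 10⁻¹² × 10^10.07.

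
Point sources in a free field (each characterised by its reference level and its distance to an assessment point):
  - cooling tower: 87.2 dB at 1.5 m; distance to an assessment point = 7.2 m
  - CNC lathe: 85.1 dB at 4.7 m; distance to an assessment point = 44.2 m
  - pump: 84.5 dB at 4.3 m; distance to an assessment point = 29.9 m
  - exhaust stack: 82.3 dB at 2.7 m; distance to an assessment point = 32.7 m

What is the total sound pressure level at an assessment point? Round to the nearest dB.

Propagate each source to the receiver with L = L_ref − 20·log₁₀(r/r_ref), then add intensities.
cooling tower: 87.2 − 20·log₁₀(7.2/1.5) = 87.2 − 13.62 = 73.58 dB.
CNC lathe: 85.1 − 20·log₁₀(44.2/4.7) = 85.1 − 19.47 = 65.63 dB.
pump: 84.5 − 20·log₁₀(29.9/4.3) = 84.5 − 16.84 = 67.66 dB.
exhaust stack: 82.3 − 20·log₁₀(32.7/2.7) = 82.3 − 21.66 = 60.64 dB.
Σ 10^(L/10) = 3.342e+07 → L_total = 10·log₁₀(3.342e+07) = 75.24 dB.

75 dB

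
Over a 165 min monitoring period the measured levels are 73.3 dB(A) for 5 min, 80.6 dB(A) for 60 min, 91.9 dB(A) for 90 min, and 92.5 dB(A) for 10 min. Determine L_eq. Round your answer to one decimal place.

90.0 dB(A)

The energy average is taken in the linear domain: L_eq = 10·log₁₀[(Σ tᵢ·10^(Lᵢ/10))/T], T = 165 min.
Σ tᵢ·10^(Lᵢ/10) = 5·10^(73.3/10) + 60·10^(80.6/10) + 90·10^(91.9/10) + 10·10^(92.5/10) = 1.642e+11.
L_eq = 10·log₁₀(1.642e+11/165) = 89.98 dB(A).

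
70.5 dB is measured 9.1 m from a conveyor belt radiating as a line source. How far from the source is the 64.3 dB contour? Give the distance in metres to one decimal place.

37.9 m

Line-source spreading drops the level by 10·log₁₀(r₂/r₁); inverting, r₂/r₁ = 10^(ΔL/10).
r₂ = 9.1·10^((70.5−64.3)/10) = 9.1·10^(6.2/10) = 37.94 m.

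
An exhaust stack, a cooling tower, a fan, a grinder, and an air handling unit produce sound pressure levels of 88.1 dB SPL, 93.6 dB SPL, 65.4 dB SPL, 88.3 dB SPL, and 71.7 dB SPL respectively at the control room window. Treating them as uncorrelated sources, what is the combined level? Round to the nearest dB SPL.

Incoherent sources combine by intensity addition: L_total = 10·log₁₀(Σ 10^(L_i/10)).
Σ 10^(L/10) = 10^(88.1/10) + 10^(93.6/10) + 10^(65.4/10) + 10^(88.3/10) + 10^(71.7/10) = 3.631e+09.
L_total = 10·log₁₀(3.631e+09) = 95.60 dB SPL.

96 dB SPL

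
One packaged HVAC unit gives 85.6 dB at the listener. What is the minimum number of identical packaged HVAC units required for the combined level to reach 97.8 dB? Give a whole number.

N identical sources give L₁ + 10·log₁₀ N, so require 10·log₁₀ N ≥ 97.8 − 85.6 = 12.2 dB.
N ≥ 10^(12.2/10) = 16.596, so N = 17.

17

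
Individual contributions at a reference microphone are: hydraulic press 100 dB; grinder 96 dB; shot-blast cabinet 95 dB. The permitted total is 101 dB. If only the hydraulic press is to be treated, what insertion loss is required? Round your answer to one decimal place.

2.6 dB

The untreated sources together contribute 10^(96/10) + 10^(95/10) = 7.143e+09, i.e. 98.54 dB.
The limit corresponds to 10^(101/10) = 1.259e+10; subtracting the fixed part leaves 5.446e+09 for the hydraulic press, i.e. 97.36 dB.
So the hydraulic press must be reduced from 100 to 97.36 dB: IL = 2.64 dB.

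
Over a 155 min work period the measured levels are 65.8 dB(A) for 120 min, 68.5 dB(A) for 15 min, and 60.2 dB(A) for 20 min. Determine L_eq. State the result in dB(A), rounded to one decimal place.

65.8 dB(A)

Weight each interval's intensity by its duration and average over T = 155 min:
Σ tᵢ·10^(Lᵢ/10) = 120·10^(65.8/10) + 15·10^(68.5/10) + 20·10^(60.2/10) = 5.834e+08.
L_eq = 10·log₁₀(5.834e+08/155) = 65.76 dB(A).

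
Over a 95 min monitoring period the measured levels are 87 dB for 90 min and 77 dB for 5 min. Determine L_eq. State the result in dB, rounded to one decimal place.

86.8 dB

The energy average is taken in the linear domain: L_eq = 10·log₁₀[(Σ tᵢ·10^(Lᵢ/10))/T], T = 95 min.
Σ tᵢ·10^(Lᵢ/10) = 90·10^(87/10) + 5·10^(77/10) = 4.536e+10.
L_eq = 10·log₁₀(4.536e+10/95) = 86.79 dB.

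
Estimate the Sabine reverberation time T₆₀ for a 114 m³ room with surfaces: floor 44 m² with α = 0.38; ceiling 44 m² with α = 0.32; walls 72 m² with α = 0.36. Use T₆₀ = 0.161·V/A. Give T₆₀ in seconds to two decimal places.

0.32 s

A = Σ Sᵢαᵢ = 44·0.38 + 44·0.32 + 72·0.36 = 56.72 m².
T₆₀ = 0.161·V/A = 0.161·114/56.72 = 0.324 s.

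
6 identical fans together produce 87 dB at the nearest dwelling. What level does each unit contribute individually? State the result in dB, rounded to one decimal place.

79.2 dB

6 equal contributions raise the level by 10·log₁₀ 6 = 7.782 dB, so each unit alone gives 87 − 7.782.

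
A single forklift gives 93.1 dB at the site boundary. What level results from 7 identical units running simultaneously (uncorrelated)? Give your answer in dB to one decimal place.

101.6 dB

L_total = L₁ + 10·log₁₀ N for N identical incoherent sources.
L_total = 93.1 + 10·log₁₀(7) = 93.1 + 8.451 = 101.55 dB.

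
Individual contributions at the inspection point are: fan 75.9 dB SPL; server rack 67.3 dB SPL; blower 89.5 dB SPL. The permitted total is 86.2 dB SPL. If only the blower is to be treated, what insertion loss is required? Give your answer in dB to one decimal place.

Everything except the blower sums to 10^(75.9/10) + 10^(67.3/10) = 4.427e+07 in linear terms, 76.46 dB SPL.
To meet 86.2 dB SPL overall, the treated blower may contribute at most 10^(86.2/10) − 4.427e+07 = 3.726e+08, i.e. 85.71 dB SPL.
So the blower must be reduced from 89.5 to 85.71 dB SPL: IL = 3.79 dB.

3.8 dB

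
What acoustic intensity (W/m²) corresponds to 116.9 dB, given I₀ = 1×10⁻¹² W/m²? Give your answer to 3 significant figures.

L = 10·log₁₀(I/I₀) ⇒ I = I₀·10^(L/10) = 10⁻¹² × 10^11.69.

0.490 W/m²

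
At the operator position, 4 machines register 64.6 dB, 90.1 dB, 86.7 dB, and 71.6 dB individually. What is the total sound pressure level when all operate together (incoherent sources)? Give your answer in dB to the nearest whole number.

92 dB

Incoherent sources combine by intensity addition: L_total = 10·log₁₀(Σ 10^(L_i/10)).
Σ 10^(L/10) = 10^(64.6/10) + 10^(90.1/10) + 10^(86.7/10) + 10^(71.6/10) = 1.508e+09.
L_total = 10·log₁₀(1.508e+09) = 91.79 dB.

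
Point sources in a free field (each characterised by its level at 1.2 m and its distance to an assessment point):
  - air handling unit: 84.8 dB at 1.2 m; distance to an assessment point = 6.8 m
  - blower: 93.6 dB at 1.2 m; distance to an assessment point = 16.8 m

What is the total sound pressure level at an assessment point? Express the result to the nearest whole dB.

73 dB

Propagate each source to the receiver with L = L_ref − 20·log₁₀(r/r_ref), then add intensities.
air handling unit: 84.8 − 20·log₁₀(6.8/1.2) = 84.8 − 15.07 = 69.73 dB.
blower: 93.6 − 20·log₁₀(16.8/1.2) = 93.6 − 22.92 = 70.68 dB.
Σ 10^(L/10) = 2.109e+07 → L_total = 10·log₁₀(2.109e+07) = 73.24 dB.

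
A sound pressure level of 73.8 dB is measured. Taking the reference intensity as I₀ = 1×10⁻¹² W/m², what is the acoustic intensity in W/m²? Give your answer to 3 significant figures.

2.40e-05 W/m²

L = 10·log₁₀(I/I₀) ⇒ I = I₀·10^(L/10) = 10⁻¹² × 10^7.38.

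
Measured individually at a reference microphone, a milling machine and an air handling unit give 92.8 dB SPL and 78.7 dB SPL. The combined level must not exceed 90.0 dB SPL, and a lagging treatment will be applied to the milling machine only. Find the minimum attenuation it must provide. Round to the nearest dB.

Fixed contribution from the other source: Σ 10^(L/10) = 10^(78.7/10) = 7.413e+07 (78.70 dB SPL).
To meet 90.0 dB SPL overall, the treated milling machine may contribute at most 10^(90.0/10) − 7.413e+07 = 9.259e+08, i.e. 89.67 dB SPL.
Required insertion loss = 92.8 − 89.67 = 3.13 dB.

3 dB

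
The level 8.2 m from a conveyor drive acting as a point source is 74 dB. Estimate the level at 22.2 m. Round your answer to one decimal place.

65.3 dB

Spherical spreading from a point source gives a 20·log₁₀(r₂/r₁) drop.
L₂ = 74 − 20·log₁₀(22.2/8.2) = 74 − 8.651 = 65.35 dB.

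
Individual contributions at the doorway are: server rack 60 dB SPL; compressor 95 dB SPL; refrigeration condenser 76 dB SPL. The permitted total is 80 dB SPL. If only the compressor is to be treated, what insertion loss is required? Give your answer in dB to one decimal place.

Fixed contribution from the other sources: Σ 10^(L/10) = 10^(60/10) + 10^(76/10) = 4.081e+07 (76.11 dB SPL).
The limit corresponds to 10^(80/10) = 1.000e+08; subtracting the fixed part leaves 5.919e+07 for the compressor, i.e. 77.72 dB SPL.
So the compressor must be reduced from 95 to 77.72 dB SPL: IL = 17.28 dB.

17.3 dB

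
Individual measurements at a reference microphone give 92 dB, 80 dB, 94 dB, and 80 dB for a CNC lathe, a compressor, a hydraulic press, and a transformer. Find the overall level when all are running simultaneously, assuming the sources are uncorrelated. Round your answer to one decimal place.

For uncorrelated sources the intensities add, so convert each level to linear form, sum, and take 10·log₁₀ of the total.
Σ 10^(L/10) = 10^(92/10) + 10^(80/10) + 10^(94/10) + 10^(80/10) = 4.297e+09.
L_total = 10·log₁₀(4.297e+09) = 96.33 dB.

96.3 dB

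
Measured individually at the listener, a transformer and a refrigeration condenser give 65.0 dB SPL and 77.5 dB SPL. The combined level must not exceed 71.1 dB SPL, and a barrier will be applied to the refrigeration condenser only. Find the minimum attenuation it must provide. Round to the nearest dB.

8 dB

The untreated sources together contribute 10^(65.0/10) = 3.162e+06, i.e. 65.00 dB SPL.
The limit corresponds to 10^(71.1/10) = 1.288e+07; subtracting the fixed part leaves 9.720e+06 for the refrigeration condenser, i.e. 69.88 dB SPL.
So the refrigeration condenser must be reduced from 77.5 to 69.88 dB SPL: IL = 7.62 dB.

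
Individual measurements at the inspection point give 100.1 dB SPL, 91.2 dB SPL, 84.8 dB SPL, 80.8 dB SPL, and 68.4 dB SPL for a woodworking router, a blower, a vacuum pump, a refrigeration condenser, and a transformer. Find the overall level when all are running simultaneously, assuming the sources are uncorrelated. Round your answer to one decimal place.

100.8 dB SPL

For uncorrelated sources the intensities add, so convert each level to linear form, sum, and take 10·log₁₀ of the total.
Σ 10^(L/10) = 10^(100.1/10) + 10^(91.2/10) + 10^(84.8/10) + 10^(80.8/10) + 10^(68.4/10) = 1.198e+10.
L_total = 10·log₁₀(1.198e+10) = 100.78 dB SPL.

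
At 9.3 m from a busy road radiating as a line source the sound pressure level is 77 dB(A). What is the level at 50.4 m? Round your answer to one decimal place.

69.7 dB(A)

For a line source, L₂ = L₁ − 10·log₁₀(r₂/r₁).
L₂ = 77 − 10·log₁₀(50.4/9.3) = 77 − 7.339 = 69.66 dB(A).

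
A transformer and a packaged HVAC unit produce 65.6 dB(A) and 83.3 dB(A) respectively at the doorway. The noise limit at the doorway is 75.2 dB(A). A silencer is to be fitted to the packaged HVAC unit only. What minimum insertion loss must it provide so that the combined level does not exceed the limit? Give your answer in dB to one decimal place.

8.6 dB

The untreated sources together contribute 10^(65.6/10) = 3.631e+06, i.e. 65.60 dB(A).
To meet 75.2 dB(A) overall, the treated packaged HVAC unit may contribute at most 10^(75.2/10) − 3.631e+06 = 2.948e+07, i.e. 74.70 dB(A).
So the packaged HVAC unit must be reduced from 83.3 to 74.70 dB(A): IL = 8.60 dB.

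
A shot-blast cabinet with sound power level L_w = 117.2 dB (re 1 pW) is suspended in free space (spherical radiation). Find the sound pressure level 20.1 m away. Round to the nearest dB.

80 dB

Free-field spherical radiation: L_p = L_w − 10·log₁₀(4π·r²), r = 20.1 m.
4π·r² = 5077 m², 10·log₁₀ of that is 37.056 dB.
L_p = 117.2 − 37.056 = 80.14 dB.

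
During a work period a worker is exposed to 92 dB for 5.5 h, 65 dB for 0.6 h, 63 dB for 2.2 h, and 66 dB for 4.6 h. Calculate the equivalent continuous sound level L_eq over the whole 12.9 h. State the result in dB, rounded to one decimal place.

88.3 dB

L_eq = 10·log₁₀[(1/T)·Σ tᵢ·10^(Lᵢ/10)] with T = 12.9 h.
Σ tᵢ·10^(Lᵢ/10) = 5.5·10^(92/10) + 0.6·10^(65/10) + 2.2·10^(63/10) + 4.6·10^(66/10) = 8.742e+09.
L_eq = 10·log₁₀(8.742e+09/12.9) = 88.31 dB.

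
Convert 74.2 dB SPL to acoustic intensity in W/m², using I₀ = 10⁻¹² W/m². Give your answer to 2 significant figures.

I = I₀·10^(L/10) = 10⁻¹² × 10^(74.2/10) = 10^(-4.580).

2.6e-05 W/m²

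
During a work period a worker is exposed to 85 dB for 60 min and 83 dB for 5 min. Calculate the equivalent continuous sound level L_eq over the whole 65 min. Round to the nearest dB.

85 dB

Weight each interval's intensity by its duration and average over T = 65 min:
Σ tᵢ·10^(Lᵢ/10) = 60·10^(85/10) + 5·10^(83/10) = 1.997e+10.
L_eq = 10·log₁₀(1.997e+10/65) = 84.87 dB.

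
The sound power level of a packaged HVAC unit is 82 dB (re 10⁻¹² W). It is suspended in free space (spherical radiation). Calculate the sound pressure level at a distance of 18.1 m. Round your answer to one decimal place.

45.9 dB

L_p = L_w − 10·log₁₀(4π·r²) with r = 18.1 m.
4π·r² = 4117 m², 10·log₁₀ of that is 36.146 dB.
L_p = 82 − 36.146 = 45.85 dB.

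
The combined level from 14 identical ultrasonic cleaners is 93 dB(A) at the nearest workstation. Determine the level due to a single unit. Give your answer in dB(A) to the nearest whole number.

82 dB(A)

14 equal contributions raise the level by 10·log₁₀ 14 = 11.461 dB, so each unit alone gives 93 − 11.461.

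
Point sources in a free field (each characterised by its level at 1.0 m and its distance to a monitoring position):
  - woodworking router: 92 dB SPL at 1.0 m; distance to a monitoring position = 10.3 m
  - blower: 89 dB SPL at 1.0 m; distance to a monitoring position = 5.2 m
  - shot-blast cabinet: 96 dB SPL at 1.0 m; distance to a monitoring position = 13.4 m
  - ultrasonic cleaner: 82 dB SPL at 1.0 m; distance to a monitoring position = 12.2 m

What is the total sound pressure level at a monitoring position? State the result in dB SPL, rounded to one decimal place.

78.3 dB SPL

First find each source's level at the receiver (point-source: −20·log₁₀(r/r_ref)), then combine on an intensity basis.
woodworking router: 92 − 20·log₁₀(10.3/1.0) = 92 − 20.26 = 71.74 dB SPL.
blower: 89 − 20·log₁₀(5.2/1.0) = 89 − 14.32 = 74.68 dB SPL.
shot-blast cabinet: 96 − 20·log₁₀(13.4/1.0) = 96 − 22.54 = 73.46 dB SPL.
ultrasonic cleaner: 82 − 20·log₁₀(12.2/1.0) = 82 − 21.73 = 60.27 dB SPL.
Σ 10^(L/10) = 6.755e+07 → L_total = 10·log₁₀(6.755e+07) = 78.30 dB SPL.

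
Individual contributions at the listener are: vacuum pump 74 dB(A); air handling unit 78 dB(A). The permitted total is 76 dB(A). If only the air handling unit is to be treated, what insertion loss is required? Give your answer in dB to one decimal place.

6.3 dB

Fixed contribution from the other source: Σ 10^(L/10) = 10^(74/10) = 2.512e+07 (74.00 dB(A)).
To meet 76 dB(A) overall, the treated air handling unit may contribute at most 10^(76/10) − 2.512e+07 = 1.469e+07, i.e. 71.67 dB(A).
Required insertion loss = 78 − 71.67 = 6.33 dB.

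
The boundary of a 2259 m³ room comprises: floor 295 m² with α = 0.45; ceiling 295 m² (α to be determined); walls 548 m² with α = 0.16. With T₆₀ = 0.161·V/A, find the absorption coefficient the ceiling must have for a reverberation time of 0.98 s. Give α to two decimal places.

0.51

From T₆₀ = 0.161·V/A, the target T₆₀ = 0.98 s needs A = 0.161·2259/0.98 = 371.12 m².
Absorption from the other surfaces = 295·0.45 + 548·0.16 = 220.43 m², so the ceiling must supply 150.69 m² over 295 m².
α = 150.69/295 = 0.511.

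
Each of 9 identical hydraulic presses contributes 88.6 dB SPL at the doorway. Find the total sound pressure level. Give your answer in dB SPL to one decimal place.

98.1 dB SPL

With 9 equal, uncorrelated contributions the intensity is 9× that of one unit, giving a rise of 10·log₁₀ 9.
L_total = 88.6 + 10·log₁₀(9) = 88.6 + 9.542 = 98.14 dB SPL.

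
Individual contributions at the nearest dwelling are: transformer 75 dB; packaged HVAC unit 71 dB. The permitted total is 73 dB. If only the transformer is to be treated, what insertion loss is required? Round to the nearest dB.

Everything except the transformer sums to 10^(71/10) = 1.259e+07 in linear terms, 71.00 dB.
To meet 73 dB overall, the treated transformer may contribute at most 10^(73/10) − 1.259e+07 = 7.363e+06, i.e. 68.67 dB.
Required insertion loss = 75 − 68.67 = 6.33 dB.

6 dB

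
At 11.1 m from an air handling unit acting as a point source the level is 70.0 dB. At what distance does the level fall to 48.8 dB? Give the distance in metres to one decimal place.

127.4 m

The 21.2 dB drop corresponds to a distance ratio of 10^(21.2/20) for a point source.
r₂ = 11.1·10^((70.0−48.8)/20) = 11.1·10^(21.2/20) = 127.45 m.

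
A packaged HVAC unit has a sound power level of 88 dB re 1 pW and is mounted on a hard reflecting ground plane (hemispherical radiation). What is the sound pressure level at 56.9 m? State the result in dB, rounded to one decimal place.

44.9 dB

Free-field hemispherical radiation: L_p = L_w − 10·log₁₀(2π·r²), r = 56.9 m.
2π·r² = 2.034e+04 m², 10·log₁₀ of that is 43.084 dB.
L_p = 88 − 43.084 = 44.92 dB.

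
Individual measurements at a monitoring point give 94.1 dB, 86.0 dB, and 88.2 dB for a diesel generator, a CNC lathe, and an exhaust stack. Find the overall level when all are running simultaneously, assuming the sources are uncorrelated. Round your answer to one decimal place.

For uncorrelated sources the intensities add, so convert each level to linear form, sum, and take 10·log₁₀ of the total.
Σ 10^(L/10) = 10^(94.1/10) + 10^(86.0/10) + 10^(88.2/10) = 3.629e+09.
L_total = 10·log₁₀(3.629e+09) = 95.60 dB.

95.6 dB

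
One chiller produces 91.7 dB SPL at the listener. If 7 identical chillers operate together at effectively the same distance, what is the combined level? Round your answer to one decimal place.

100.2 dB SPL

L_total = L₁ + 10·log₁₀ N for N identical incoherent sources.
L_total = 91.7 + 10·log₁₀(7) = 91.7 + 8.451 = 100.15 dB SPL.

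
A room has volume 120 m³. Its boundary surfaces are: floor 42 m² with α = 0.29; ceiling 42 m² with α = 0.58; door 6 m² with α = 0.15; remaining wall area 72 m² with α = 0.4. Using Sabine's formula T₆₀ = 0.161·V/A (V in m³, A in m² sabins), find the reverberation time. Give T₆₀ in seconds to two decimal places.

0.29 s

Summing Sᵢαᵢ: 42·0.29 + 42·0.58 + 6·0.15 + 72·0.4 = 66.24 m².
T₆₀ = 0.161 × 120 / 66.24 = 0.292 s.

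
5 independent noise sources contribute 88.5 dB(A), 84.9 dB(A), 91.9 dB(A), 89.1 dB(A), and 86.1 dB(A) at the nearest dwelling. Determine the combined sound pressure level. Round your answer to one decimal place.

95.8 dB(A)

Incoherent sources combine by intensity addition: L_total = 10·log₁₀(Σ 10^(L_i/10)).
Σ 10^(L/10) = 10^(88.5/10) + 10^(84.9/10) + 10^(91.9/10) + 10^(89.1/10) + 10^(86.1/10) = 3.786e+09.
L_total = 10·log₁₀(3.786e+09) = 95.78 dB(A).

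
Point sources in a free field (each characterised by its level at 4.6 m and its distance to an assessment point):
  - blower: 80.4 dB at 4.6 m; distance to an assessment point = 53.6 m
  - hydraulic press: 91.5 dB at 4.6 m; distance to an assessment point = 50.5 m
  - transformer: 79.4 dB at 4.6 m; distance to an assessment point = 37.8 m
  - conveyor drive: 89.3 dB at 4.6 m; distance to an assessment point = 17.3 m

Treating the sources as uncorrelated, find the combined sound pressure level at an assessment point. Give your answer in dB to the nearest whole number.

79 dB

Propagate each source to the receiver with L = L_ref − 20·log₁₀(r/r_ref), then add intensities.
blower: 80.4 − 20·log₁₀(53.6/4.6) = 80.4 − 21.33 = 59.07 dB.
hydraulic press: 91.5 − 20·log₁₀(50.5/4.6) = 91.5 − 20.81 = 70.69 dB.
transformer: 79.4 − 20·log₁₀(37.8/4.6) = 79.4 − 18.29 = 61.11 dB.
conveyor drive: 89.3 − 20·log₁₀(17.3/4.6) = 89.3 − 11.51 = 77.79 dB.
Σ 10^(L/10) = 7.399e+07 → L_total = 10·log₁₀(7.399e+07) = 78.69 dB.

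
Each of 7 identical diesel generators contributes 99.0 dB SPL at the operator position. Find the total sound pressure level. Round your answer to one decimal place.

With 7 equal, uncorrelated contributions the intensity is 7× that of one unit, giving a rise of 10·log₁₀ 7.
L_total = 99.0 + 10·log₁₀(7) = 99.0 + 8.451 = 107.45 dB SPL.

107.5 dB SPL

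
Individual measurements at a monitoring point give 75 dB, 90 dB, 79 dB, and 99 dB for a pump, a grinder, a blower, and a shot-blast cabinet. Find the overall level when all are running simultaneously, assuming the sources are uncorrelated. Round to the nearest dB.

Incoherent sources combine by intensity addition: L_total = 10·log₁₀(Σ 10^(L_i/10)).
Σ 10^(L/10) = 10^(75/10) + 10^(90/10) + 10^(79/10) + 10^(99/10) = 9.054e+09.
L_total = 10·log₁₀(9.054e+09) = 99.57 dB.

100 dB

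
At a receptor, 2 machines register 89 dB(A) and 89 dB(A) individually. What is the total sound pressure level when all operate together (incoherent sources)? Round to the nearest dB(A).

For uncorrelated sources the intensities add, so convert each level to linear form, sum, and take 10·log₁₀ of the total.
Σ 10^(L/10) = 10^(89/10) + 10^(89/10) = 1.589e+09.
L_total = 10·log₁₀(1.589e+09) = 92.01 dB(A).

92 dB(A)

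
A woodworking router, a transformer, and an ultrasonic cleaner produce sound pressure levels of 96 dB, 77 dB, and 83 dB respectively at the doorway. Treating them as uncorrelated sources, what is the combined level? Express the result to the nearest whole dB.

96 dB

For uncorrelated sources the intensities add, so convert each level to linear form, sum, and take 10·log₁₀ of the total.
Σ 10^(L/10) = 10^(96/10) + 10^(77/10) + 10^(83/10) = 4.231e+09.
L_total = 10·log₁₀(4.231e+09) = 96.26 dB.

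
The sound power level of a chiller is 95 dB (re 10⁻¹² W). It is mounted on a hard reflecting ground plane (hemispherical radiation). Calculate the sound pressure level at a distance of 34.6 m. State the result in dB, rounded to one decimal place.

56.2 dB

The power spreads over a hemisphere of area 2π·r², so L_p = L_w − 10·log₁₀(2π·r²).
2π·r² = 7522 m², 10·log₁₀ of that is 38.763 dB.
L_p = 95 − 38.763 = 56.24 dB.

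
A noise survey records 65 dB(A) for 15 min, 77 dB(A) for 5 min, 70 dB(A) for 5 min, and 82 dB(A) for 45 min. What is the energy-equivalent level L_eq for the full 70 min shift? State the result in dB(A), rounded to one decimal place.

80.3 dB(A)

Weight each interval's intensity by its duration and average over T = 70 min:
Σ tᵢ·10^(Lᵢ/10) = 15·10^(65/10) + 5·10^(77/10) + 5·10^(70/10) + 45·10^(82/10) = 7.480e+09.
L_eq = 10·log₁₀(7.480e+09/70) = 80.29 dB(A).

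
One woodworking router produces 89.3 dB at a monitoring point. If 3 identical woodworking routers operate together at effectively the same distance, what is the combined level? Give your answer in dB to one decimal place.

With 3 equal, uncorrelated contributions the intensity is 3× that of one unit, giving a rise of 10·log₁₀ 3.
L_total = 89.3 + 10·log₁₀(3) = 89.3 + 4.771 = 94.07 dB.

94.1 dB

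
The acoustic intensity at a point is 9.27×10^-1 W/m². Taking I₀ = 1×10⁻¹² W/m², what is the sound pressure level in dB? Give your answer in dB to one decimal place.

119.7 dB

I/I₀ = 9.27×10^-1/10⁻¹² = 9.27×10^11, and L = 10·log₁₀(I/I₀).
L = 10·(0.9671 + 11) = 119.67 dB.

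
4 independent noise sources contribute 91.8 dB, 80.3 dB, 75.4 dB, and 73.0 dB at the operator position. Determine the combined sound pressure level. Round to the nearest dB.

92 dB

For uncorrelated sources the intensities add, so convert each level to linear form, sum, and take 10·log₁₀ of the total.
Σ 10^(L/10) = 10^(91.8/10) + 10^(80.3/10) + 10^(75.4/10) + 10^(73.0/10) = 1.675e+09.
L_total = 10·log₁₀(1.675e+09) = 92.24 dB.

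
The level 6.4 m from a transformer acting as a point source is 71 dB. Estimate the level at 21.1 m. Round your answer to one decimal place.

60.6 dB

Point-source attenuation: ΔL = 20·log₁₀(r₂/r₁) = 20·log₁₀(21.1/6.4) = 10.362 dB.
L₂ = 71 − 20·log₁₀(21.1/6.4) = 71 − 10.362 = 60.64 dB.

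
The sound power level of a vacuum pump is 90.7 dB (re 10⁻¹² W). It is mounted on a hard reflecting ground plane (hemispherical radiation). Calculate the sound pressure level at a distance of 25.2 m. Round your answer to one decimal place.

54.7 dB

L_p = L_w − 10·log₁₀(2π·r²) with r = 25.2 m.
2π·r² = 3990 m², 10·log₁₀ of that is 36.010 dB.
L_p = 90.7 − 36.010 = 54.69 dB.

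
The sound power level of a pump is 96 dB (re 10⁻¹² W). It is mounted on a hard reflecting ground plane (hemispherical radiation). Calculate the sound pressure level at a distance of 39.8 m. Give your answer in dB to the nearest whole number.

56 dB

Free-field hemispherical radiation: L_p = L_w − 10·log₁₀(2π·r²), r = 39.8 m.
2π·r² = 9953 m², 10·log₁₀ of that is 39.979 dB.
L_p = 96 − 39.979 = 56.02 dB.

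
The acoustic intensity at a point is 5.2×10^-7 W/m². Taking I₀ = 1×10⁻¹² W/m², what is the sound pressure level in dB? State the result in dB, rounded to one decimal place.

57.2 dB

Dividing by I₀ shifts the exponent by 12: I/I₀ = 5.2×10^5.
L = 10·(0.7160 + 5) = 57.16 dB.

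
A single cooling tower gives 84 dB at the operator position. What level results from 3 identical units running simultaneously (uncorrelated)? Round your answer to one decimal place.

L_total = L₁ + 10·log₁₀ N for N identical incoherent sources.
L_total = 84 + 10·log₁₀(3) = 84 + 4.771 = 88.77 dB.

88.8 dB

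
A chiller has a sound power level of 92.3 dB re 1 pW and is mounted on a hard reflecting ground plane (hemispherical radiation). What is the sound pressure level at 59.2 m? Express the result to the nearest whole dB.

49 dB

L_p = L_w − 10·log₁₀(2π·r²) with r = 59.2 m.
2π·r² = 2.202e+04 m², 10·log₁₀ of that is 43.428 dB.
L_p = 92.3 − 43.428 = 48.87 dB.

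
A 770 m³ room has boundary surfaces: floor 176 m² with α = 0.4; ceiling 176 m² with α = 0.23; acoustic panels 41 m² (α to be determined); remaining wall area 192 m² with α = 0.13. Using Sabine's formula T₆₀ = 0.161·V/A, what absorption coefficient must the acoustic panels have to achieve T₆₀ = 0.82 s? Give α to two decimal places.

0.37

Required total absorption A = 0.161·770/0.82 = 151.18 m².
Absorption from the other surfaces = 176·0.4 + 176·0.23 + 192·0.13 = 135.84 m², so the acoustic panels must supply 15.34 m² over 41 m².
α = 15.34/41 = 0.374.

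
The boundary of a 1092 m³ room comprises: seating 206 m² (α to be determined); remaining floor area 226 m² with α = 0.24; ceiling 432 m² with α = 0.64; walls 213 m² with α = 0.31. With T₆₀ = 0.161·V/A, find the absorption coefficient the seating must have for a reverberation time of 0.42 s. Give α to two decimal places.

0.11

Required total absorption A = 0.161·1092/0.42 = 418.60 m².
Absorption from the other surfaces = 226·0.24 + 432·0.64 + 213·0.31 = 396.75 m², so the seating must supply 21.85 m² over 206 m².
α = 21.85/206 = 0.106.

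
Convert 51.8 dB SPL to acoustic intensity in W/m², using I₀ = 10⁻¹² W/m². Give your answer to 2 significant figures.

1.5e-07 W/m²

I/I₀ = 10^(51.8/10) = 1.514e+05, so I = 1.514e+05 × 10⁻¹² W/m².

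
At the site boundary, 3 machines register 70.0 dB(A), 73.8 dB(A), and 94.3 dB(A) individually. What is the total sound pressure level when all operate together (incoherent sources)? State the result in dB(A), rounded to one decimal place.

94.4 dB(A)

For uncorrelated sources the intensities add, so convert each level to linear form, sum, and take 10·log₁₀ of the total.
Σ 10^(L/10) = 10^(70.0/10) + 10^(73.8/10) + 10^(94.3/10) = 2.726e+09.
L_total = 10·log₁₀(2.726e+09) = 94.35 dB(A).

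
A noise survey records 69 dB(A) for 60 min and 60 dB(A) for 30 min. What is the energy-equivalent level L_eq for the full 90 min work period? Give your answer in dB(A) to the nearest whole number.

68 dB(A)

L_eq = 10·log₁₀[(1/T)·Σ tᵢ·10^(Lᵢ/10)] with T = 90 min.
Σ tᵢ·10^(Lᵢ/10) = 60·10^(69/10) + 30·10^(60/10) = 5.066e+08.
L_eq = 10·log₁₀(5.066e+08/90) = 67.50 dB(A).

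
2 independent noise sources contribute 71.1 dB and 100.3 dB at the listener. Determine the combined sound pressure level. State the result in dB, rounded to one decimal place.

Incoherent sources combine by intensity addition: L_total = 10·log₁₀(Σ 10^(L_i/10)).
Σ 10^(L/10) = 10^(71.1/10) + 10^(100.3/10) = 1.073e+10.
L_total = 10·log₁₀(1.073e+10) = 100.31 dB.

100.3 dB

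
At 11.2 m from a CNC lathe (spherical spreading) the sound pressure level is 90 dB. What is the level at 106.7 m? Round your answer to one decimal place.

70.4 dB

For a point source, L₂ = L₁ − 20·log₁₀(r₂/r₁).
L₂ = 90 − 20·log₁₀(106.7/11.2) = 90 − 19.579 = 70.42 dB.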